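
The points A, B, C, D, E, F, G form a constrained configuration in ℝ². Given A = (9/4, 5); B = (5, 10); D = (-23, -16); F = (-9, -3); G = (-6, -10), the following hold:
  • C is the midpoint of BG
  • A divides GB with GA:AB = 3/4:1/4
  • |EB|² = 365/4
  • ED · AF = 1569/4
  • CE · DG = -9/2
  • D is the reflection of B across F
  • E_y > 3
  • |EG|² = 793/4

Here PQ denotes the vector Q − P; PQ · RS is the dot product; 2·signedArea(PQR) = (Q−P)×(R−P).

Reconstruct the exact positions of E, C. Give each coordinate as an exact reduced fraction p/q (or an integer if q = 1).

1. E_x = -2  [line 45/4·x + 8·y + -11/2 = 0 ∩ |EG|² = 793/4]
2. E_y = 7/2  [line 45/4·x + 8·y + -11/2 = 0 ∩ |EG|² = 793/4]
   → E = (-2, 7/2)
3. C_x = -1/2  [C is the midpoint of BG]
4. C_y = 0  [C is the midpoint of BG]
   → C = (-1/2, 0)

C = (-1/2, 0)
E = (-2, 7/2)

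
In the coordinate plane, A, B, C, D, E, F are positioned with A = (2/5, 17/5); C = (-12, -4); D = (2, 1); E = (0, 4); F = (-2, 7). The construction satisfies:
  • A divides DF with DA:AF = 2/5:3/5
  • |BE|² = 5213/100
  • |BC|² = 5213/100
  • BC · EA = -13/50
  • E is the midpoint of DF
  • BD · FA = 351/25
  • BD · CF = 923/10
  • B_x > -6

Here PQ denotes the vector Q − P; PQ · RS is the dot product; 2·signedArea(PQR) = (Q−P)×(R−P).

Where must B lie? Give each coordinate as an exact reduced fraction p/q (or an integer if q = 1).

B = (-29/5, -3/10)

1. B_x = -29/5  [BD · CF = 923/10 ∩ BD · FA = 351/25]
2. B_y = -3/10  [BD · CF = 923/10 ∩ BD · FA = 351/25]
   → B = (-29/5, -3/10)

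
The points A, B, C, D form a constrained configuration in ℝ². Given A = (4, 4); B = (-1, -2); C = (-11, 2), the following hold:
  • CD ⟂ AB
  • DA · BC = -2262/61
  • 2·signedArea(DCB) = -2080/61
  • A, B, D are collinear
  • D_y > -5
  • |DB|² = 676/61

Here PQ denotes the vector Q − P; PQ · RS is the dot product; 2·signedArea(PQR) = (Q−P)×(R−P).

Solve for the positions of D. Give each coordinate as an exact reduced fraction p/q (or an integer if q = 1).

1. D_x = -191/61  [A, B, D are collinear ∩ CD ⟂ AB]
2. D_y = -278/61  [A, B, D are collinear ∩ CD ⟂ AB]
   → D = (-191/61, -278/61)

D = (-191/61, -278/61)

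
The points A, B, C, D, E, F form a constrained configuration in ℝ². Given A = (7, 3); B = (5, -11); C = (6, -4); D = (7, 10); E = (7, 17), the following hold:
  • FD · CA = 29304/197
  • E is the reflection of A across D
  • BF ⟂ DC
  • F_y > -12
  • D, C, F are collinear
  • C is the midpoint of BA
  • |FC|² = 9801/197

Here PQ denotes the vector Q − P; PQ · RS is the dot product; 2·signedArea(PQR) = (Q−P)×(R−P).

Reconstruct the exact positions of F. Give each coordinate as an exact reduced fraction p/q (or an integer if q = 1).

F = (1083/197, -2174/197)

1. F_x = 1083/197  [D, C, F are collinear ∩ BF ⟂ DC]
2. F_y = -2174/197  [D, C, F are collinear ∩ BF ⟂ DC]
   → F = (1083/197, -2174/197)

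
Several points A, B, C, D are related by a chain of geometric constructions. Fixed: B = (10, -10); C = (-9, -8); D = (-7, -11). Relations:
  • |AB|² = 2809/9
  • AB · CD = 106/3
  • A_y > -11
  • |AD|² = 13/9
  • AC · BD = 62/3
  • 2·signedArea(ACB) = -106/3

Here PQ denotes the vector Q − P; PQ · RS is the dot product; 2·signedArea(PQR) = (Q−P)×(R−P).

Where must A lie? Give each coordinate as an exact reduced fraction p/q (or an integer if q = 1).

1. A_x = -23/3  [2·signedArea(ACB) = -106/3 ∩ AC · BD = 62/3]
2. A_y = -10  [2·signedArea(ACB) = -106/3 ∩ AC · BD = 62/3]
   → A = (-23/3, -10)

A = (-23/3, -10)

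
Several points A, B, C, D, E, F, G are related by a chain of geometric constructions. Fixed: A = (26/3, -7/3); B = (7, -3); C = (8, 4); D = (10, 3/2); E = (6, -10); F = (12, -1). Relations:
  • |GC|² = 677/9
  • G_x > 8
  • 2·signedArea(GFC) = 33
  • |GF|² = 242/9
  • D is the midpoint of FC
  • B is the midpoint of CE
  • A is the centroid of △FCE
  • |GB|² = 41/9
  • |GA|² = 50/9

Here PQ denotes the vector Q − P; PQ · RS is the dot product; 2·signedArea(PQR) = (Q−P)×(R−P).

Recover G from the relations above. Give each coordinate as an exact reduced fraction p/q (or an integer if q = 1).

G = (25/3, -14/3)

1. G_x = 25/3  [line -5·x + -4·y + 23 = 0 ∩ |GF|² = 242/9]
2. G_y = -14/3  [line -5·x + -4·y + 23 = 0 ∩ |GF|² = 242/9]
   → G = (25/3, -14/3)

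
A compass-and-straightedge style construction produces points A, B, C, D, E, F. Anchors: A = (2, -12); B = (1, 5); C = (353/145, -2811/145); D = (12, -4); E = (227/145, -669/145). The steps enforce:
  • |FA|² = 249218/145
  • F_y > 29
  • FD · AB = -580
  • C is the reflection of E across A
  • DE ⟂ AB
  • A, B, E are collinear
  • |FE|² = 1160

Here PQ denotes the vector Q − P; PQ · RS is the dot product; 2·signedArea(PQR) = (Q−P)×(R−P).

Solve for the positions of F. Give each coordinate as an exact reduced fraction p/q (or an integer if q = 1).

1. F_x = -63/145  [line 1·x + -17·y + 500 = 0 ∩ |FA|² = 249218/145]
2. F_y = 4261/145  [line 1·x + -17·y + 500 = 0 ∩ |FA|² = 249218/145]
   → F = (-63/145, 4261/145)

F = (-63/145, 4261/145)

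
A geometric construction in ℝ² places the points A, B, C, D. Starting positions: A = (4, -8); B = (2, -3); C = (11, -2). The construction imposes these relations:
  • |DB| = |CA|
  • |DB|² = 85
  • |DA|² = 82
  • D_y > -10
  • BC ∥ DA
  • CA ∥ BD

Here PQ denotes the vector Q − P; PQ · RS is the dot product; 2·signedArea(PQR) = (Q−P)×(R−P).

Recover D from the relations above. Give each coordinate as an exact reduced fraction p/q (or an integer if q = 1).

D = (-5, -9)

1. D_x = -5  [BC ∥ DA ∩ CA ∥ BD]
2. D_y = -9  [BC ∥ DA ∩ CA ∥ BD]
   → D = (-5, -9)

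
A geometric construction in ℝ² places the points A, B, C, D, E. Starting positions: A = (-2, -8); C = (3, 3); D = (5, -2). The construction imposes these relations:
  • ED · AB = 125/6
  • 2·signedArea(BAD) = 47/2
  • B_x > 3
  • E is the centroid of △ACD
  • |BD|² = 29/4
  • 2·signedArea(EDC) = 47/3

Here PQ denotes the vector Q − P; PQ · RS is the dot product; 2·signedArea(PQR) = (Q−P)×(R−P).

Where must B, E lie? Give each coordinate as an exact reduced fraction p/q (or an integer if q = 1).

1. B_x = 4  [line -6·x + 7·y + 41/2 = 0 ∩ |BD|² = 29/4]
2. B_y = 1/2  [line -6·x + 7·y + 41/2 = 0 ∩ |BD|² = 29/4]
   → B = (4, 1/2)
3. E_x = 2  [E is the centroid of △ACD]
4. E_y = -7/3  [E is the centroid of △ACD]
   → E = (2, -7/3)

B = (4, 1/2)
E = (2, -7/3)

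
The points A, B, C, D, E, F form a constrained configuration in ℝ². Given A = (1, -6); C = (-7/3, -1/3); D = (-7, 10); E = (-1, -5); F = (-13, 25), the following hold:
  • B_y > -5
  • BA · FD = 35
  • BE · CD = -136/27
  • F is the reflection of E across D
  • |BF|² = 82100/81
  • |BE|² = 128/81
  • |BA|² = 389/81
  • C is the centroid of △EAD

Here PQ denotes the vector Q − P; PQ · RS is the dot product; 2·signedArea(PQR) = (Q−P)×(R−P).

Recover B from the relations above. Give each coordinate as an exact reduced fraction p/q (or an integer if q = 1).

B = (-1/9, -37/9)

1. B_x = -1/9  [BA · FD = 35 ∩ BE · CD = -136/27]
2. B_y = -37/9  [BA · FD = 35 ∩ BE · CD = -136/27]
   → B = (-1/9, -37/9)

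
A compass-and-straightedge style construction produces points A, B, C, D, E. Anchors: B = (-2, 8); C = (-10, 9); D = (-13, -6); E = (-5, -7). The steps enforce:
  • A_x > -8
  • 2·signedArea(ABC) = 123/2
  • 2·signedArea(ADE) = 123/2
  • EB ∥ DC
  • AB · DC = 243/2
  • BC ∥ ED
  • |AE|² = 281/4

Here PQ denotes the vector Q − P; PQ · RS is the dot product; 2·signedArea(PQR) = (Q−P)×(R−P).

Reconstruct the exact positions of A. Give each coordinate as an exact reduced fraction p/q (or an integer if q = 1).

A = (-15/2, 1)

1. A_x = -15/2  [2·signedArea(ABC) = 123/2 ∩ AB · DC = 243/2]
2. A_y = 1  [2·signedArea(ABC) = 123/2 ∩ AB · DC = 243/2]
   → A = (-15/2, 1)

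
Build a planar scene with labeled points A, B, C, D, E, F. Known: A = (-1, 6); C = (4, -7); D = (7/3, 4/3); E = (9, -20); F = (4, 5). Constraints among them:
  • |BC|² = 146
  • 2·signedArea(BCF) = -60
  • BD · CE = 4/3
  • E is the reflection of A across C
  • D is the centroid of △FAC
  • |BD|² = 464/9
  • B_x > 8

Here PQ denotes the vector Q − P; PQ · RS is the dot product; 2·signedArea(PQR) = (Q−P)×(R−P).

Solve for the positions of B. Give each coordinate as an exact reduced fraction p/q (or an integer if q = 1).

B = (9, 4)

1. B_x = 9  [2·signedArea(BCF) = -60 ∩ BD · CE = 4/3]
2. B_y = 4  [2·signedArea(BCF) = -60 ∩ BD · CE = 4/3]
   → B = (9, 4)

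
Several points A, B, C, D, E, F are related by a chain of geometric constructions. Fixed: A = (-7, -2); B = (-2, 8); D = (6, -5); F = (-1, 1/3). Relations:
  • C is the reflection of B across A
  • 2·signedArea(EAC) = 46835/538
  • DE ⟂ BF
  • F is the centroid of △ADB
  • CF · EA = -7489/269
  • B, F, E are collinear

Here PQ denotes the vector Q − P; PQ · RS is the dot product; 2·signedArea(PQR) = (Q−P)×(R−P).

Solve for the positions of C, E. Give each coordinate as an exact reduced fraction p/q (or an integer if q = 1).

C = (-12, -12)
E = (-107/538, -3125/538)

1. C_x = -12  [C is the reflection of B across A]
2. C_y = -12  [C is the reflection of B across A]
   → C = (-12, -12)
3. E_x = -107/538  [B, F, E are collinear ∩ DE ⟂ BF]
4. E_y = -3125/538  [B, F, E are collinear ∩ DE ⟂ BF]
   → E = (-107/538, -3125/538)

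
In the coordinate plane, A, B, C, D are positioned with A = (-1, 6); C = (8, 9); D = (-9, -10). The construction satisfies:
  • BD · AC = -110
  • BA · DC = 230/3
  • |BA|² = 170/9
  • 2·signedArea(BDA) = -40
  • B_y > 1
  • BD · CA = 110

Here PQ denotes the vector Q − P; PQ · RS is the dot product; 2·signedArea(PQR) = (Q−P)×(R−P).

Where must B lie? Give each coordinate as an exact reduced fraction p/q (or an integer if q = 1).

B = (-2/3, 5/3)

1. B_x = -2/3  [BD · CA = 110 ∩ BA · DC = 230/3]
2. B_y = 5/3  [BD · CA = 110 ∩ BA · DC = 230/3]
   → B = (-2/3, 5/3)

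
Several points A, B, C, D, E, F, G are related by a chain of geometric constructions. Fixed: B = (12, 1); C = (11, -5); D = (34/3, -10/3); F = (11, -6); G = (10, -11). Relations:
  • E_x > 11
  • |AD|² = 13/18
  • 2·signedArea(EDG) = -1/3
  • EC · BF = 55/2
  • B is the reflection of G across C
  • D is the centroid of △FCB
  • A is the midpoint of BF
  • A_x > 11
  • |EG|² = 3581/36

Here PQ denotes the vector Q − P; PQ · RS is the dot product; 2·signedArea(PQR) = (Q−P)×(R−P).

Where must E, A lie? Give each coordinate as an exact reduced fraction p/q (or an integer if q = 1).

1. E_x = 35/3  [2·signedArea(EDG) = -1/3 ∩ EC · BF = 55/2]
2. E_y = -7/6  [2·signedArea(EDG) = -1/3 ∩ EC · BF = 55/2]
   → E = (35/3, -7/6)
3. A_x = 23/2  [A is the midpoint of BF]
4. A_y = -5/2  [A is the midpoint of BF]
   → A = (23/2, -5/2)

A = (23/2, -5/2)
E = (35/3, -7/6)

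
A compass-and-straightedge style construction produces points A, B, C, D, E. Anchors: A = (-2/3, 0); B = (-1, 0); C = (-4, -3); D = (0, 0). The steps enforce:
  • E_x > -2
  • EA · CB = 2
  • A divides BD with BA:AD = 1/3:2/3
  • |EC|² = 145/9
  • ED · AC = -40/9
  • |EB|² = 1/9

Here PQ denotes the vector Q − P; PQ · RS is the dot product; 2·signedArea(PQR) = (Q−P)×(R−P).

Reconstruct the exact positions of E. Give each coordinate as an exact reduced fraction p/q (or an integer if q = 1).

E = (-4/3, 0)

1. E_x = -4/3  [ED · AC = -40/9 ∩ EA · CB = 2]
2. E_y = 0  [ED · AC = -40/9 ∩ EA · CB = 2]
   → E = (-4/3, 0)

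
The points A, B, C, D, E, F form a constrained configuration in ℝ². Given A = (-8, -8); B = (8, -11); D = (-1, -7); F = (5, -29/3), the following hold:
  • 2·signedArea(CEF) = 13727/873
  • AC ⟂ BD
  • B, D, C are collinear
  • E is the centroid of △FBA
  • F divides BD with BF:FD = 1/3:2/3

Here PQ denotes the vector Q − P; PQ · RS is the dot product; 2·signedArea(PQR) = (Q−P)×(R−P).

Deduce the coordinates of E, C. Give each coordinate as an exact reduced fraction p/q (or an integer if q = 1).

1. E_x = 5/3  [E is the centroid of △FBA]
2. E_y = -86/9  [E is the centroid of △FBA]
   → E = (5/3, -86/9)
3. C_x = -628/97  [B, D, C are collinear ∩ AC ⟂ BD]
4. C_y = -443/97  [B, D, C are collinear ∩ AC ⟂ BD]
   → C = (-628/97, -443/97)

C = (-628/97, -443/97)
E = (5/3, -86/9)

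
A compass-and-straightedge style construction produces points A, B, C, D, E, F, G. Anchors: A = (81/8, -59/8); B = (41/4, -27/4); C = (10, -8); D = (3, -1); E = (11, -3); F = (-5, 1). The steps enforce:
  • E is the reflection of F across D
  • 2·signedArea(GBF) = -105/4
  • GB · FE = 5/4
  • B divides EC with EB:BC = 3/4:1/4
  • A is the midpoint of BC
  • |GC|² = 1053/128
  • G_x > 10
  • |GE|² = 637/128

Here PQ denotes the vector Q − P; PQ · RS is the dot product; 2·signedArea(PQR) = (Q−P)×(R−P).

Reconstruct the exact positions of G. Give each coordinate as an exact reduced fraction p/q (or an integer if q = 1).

G = (169/16, -83/16)

1. G_x = 169/16  [GB · FE = 5/4 ∩ 2·signedArea(GBF) = -105/4]
2. G_y = -83/16  [GB · FE = 5/4 ∩ 2·signedArea(GBF) = -105/4]
   → G = (169/16, -83/16)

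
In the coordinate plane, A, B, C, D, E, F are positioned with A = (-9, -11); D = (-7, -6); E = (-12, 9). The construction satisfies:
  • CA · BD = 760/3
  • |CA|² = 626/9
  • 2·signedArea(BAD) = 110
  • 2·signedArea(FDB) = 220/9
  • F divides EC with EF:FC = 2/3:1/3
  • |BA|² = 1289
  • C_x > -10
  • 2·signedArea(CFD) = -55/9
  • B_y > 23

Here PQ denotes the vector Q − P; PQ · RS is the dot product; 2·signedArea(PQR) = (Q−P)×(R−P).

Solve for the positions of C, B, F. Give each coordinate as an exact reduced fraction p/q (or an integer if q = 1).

B = (-17, 24)
C = (-28/3, -8/3)
F = (-92/9, 11/9)

1. B_x = -17  [line -5·x + 2·y + -133 = 0 ∩ |BA|² = 1289]
2. B_y = 24  [line -5·x + 2·y + -133 = 0 ∩ |BA|² = 1289]
   → B = (-17, 24)
3. C_x = -28/3  [line -10·x + 30·y + -40/3 = 0 ∩ |CA|² = 626/9]
4. C_y = -8/3  [line -10·x + 30·y + -40/3 = 0 ∩ |CA|² = 626/9]
   → C = (-28/3, -8/3)
5. F_x = -92/9  [2·signedArea(CFD) = -55/9 ∩ F divides EC with EF:FC = 2/3:1/3]
6. F_y = 11/9  [2·signedArea(CFD) = -55/9 ∩ F divides EC with EF:FC = 2/3:1/3]
   → F = (-92/9, 11/9)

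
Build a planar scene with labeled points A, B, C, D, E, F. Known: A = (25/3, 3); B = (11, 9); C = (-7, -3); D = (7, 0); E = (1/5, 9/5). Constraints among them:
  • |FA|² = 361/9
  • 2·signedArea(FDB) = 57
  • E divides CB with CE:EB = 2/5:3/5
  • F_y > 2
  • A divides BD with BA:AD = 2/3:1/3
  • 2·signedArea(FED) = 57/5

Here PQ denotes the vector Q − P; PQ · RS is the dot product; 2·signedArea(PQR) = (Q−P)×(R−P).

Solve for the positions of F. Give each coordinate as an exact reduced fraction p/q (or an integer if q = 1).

F = (2, 3)

1. F_x = 2  [2·signedArea(FDB) = 57 ∩ 2·signedArea(FED) = 57/5]
2. F_y = 3  [2·signedArea(FDB) = 57 ∩ 2·signedArea(FED) = 57/5]
   → F = (2, 3)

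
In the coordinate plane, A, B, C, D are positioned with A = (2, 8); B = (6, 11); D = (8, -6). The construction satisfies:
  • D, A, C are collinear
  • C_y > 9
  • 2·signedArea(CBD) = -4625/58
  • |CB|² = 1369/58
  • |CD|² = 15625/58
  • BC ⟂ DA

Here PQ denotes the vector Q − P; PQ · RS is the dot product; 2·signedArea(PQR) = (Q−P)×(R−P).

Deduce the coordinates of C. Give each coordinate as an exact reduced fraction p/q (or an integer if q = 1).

C = (89/58, 527/58)

1. C_x = 89/58  [D, A, C are collinear ∩ BC ⟂ DA]
2. C_y = 527/58  [D, A, C are collinear ∩ BC ⟂ DA]
   → C = (89/58, 527/58)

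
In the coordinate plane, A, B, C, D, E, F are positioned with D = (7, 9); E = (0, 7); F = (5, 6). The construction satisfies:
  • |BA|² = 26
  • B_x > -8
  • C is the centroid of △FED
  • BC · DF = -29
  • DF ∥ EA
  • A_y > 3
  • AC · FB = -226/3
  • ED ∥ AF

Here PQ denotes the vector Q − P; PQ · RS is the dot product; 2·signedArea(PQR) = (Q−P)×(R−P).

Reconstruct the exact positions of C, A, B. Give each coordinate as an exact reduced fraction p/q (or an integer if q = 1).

1. C_x = 4  [C is the centroid of △FED]
2. C_y = 22/3  [C is the centroid of △FED]
   → C = (4, 22/3)
3. A_x = -2  [ED ∥ AF ∩ DF ∥ EA]
4. A_y = 4  [ED ∥ AF ∩ DF ∥ EA]
   → A = (-2, 4)
5. B_x = -7  [BC · DF = -29 ∩ AC · FB = -226/3]
6. B_y = 5  [BC · DF = -29 ∩ AC · FB = -226/3]
   → B = (-7, 5)

A = (-2, 4)
B = (-7, 5)
C = (4, 22/3)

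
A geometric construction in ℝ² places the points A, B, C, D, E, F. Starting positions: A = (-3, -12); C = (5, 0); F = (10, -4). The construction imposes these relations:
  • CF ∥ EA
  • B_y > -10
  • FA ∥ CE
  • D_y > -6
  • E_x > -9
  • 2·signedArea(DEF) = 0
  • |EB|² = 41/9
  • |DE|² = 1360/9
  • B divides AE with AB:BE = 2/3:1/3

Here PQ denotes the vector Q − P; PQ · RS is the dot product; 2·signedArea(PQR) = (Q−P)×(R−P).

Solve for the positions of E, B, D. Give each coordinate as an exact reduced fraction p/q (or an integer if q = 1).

1. E_x = -8  [CF ∥ EA ∩ FA ∥ CE]
2. E_y = -8  [CF ∥ EA ∩ FA ∥ CE]
   → E = (-8, -8)
3. B_x = -19/3  [B divides AE with AB:BE = 2/3:1/3]
4. B_y = -28/3  [B divides AE with AB:BE = 2/3:1/3]
   → B = (-19/3, -28/3)
5. D_x = 4  [line -4·x + 18·y + 112 = 0 ∩ |DE|² = 1360/9]
6. D_y = -16/3  [line -4·x + 18·y + 112 = 0 ∩ |DE|² = 1360/9]
   → D = (4, -16/3)

B = (-19/3, -28/3)
D = (4, -16/3)
E = (-8, -8)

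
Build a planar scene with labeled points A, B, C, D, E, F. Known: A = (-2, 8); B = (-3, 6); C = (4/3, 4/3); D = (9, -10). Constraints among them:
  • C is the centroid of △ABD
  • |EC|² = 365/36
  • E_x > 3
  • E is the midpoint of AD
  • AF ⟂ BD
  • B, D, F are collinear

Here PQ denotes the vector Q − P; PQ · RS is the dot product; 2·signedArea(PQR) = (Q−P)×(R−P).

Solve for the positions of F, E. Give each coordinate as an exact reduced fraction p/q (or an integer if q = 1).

1. F_x = -18/5  [B, D, F are collinear ∩ AF ⟂ BD]
2. F_y = 34/5  [B, D, F are collinear ∩ AF ⟂ BD]
   → F = (-18/5, 34/5)
3. E_x = 7/2  [E is the midpoint of AD]
4. E_y = -1  [E is the midpoint of AD]
   → E = (7/2, -1)

E = (7/2, -1)
F = (-18/5, 34/5)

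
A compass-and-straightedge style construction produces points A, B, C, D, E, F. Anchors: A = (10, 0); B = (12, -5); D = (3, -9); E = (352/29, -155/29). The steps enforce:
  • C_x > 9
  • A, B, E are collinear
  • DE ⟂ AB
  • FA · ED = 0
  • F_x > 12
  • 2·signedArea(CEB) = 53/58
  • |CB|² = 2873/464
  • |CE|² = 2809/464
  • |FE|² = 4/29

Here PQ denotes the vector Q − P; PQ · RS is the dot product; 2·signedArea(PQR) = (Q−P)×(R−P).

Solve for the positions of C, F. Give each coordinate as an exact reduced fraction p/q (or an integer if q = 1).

C = (1143/116, -363/58)
F = (356/29, -165/29)

1. C_x = 1143/116  [line -10/29·x + -4/29·y + 147/58 = 0 ∩ |CE|² = 2809/464]
2. C_y = -363/58  [line -10/29·x + -4/29·y + 147/58 = 0 ∩ |CE|² = 2809/464]
   → C = (1143/116, -363/58)
3. F_x = 356/29  [line 265/29·x + 106/29·y + -2650/29 = 0 ∩ |FE|² = 4/29]
4. F_y = -165/29  [line 265/29·x + 106/29·y + -2650/29 = 0 ∩ |FE|² = 4/29]
   → F = (356/29, -165/29)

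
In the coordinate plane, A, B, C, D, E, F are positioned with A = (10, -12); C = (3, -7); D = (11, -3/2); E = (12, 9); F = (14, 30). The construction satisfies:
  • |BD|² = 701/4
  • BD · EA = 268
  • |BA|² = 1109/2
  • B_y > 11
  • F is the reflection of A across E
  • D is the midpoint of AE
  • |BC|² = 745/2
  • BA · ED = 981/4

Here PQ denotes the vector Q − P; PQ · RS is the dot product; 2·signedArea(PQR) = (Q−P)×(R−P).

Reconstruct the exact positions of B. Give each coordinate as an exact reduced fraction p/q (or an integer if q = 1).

B = (17/2, 23/2)

1. B_x = 17/2  [line 2·x + 21·y + -517/2 = 0 ∩ |BD|² = 701/4]
2. B_y = 23/2  [line 2·x + 21·y + -517/2 = 0 ∩ |BD|² = 701/4]
   → B = (17/2, 23/2)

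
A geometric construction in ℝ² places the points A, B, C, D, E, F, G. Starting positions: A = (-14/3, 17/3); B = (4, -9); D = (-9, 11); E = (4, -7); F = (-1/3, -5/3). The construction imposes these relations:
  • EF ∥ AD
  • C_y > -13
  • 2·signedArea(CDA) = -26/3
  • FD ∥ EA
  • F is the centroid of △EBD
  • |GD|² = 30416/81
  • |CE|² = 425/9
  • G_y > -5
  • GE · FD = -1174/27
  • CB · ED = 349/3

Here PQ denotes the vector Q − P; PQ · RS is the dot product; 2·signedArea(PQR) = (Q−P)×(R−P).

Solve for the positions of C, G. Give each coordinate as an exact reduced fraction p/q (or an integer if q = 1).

C = (25/3, -37/3)
G = (23/9, -41/9)

1. C_x = 25/3  [CB · ED = 349/3 ∩ 2·signedArea(CDA) = -26/3]
2. C_y = -37/3  [CB · ED = 349/3 ∩ 2·signedArea(CDA) = -26/3]
   → C = (25/3, -37/3)
3. G_x = 23/9  [line 26/3·x + -38/3·y + -2156/27 = 0 ∩ |GD|² = 30416/81]
4. G_y = -41/9  [line 26/3·x + -38/3·y + -2156/27 = 0 ∩ |GD|² = 30416/81]
   → G = (23/9, -41/9)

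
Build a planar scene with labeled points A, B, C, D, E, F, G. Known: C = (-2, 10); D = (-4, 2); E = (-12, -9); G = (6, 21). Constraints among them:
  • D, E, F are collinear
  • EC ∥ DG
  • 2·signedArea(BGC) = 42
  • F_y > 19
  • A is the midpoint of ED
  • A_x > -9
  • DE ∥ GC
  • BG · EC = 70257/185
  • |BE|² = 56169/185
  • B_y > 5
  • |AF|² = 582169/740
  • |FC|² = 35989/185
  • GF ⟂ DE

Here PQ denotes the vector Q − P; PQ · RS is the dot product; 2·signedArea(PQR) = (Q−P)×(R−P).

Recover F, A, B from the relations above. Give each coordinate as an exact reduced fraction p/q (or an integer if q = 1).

A = (-8, -7/2)
B = (-324/185, 942/185)
F = (1572/185, 3549/185)

1. F_x = 1572/185  [D, E, F are collinear ∩ GF ⟂ DE]
2. F_y = 3549/185  [D, E, F are collinear ∩ GF ⟂ DE]
   → F = (1572/185, 3549/185)
3. A_x = -8  [A is the midpoint of ED]
4. A_y = -7/2  [A is the midpoint of ED]
   → A = (-8, -7/2)
5. B_x = -324/185  [2·signedArea(BGC) = 42 ∩ BG · EC = 70257/185]
6. B_y = 942/185  [2·signedArea(BGC) = 42 ∩ BG · EC = 70257/185]
   → B = (-324/185, 942/185)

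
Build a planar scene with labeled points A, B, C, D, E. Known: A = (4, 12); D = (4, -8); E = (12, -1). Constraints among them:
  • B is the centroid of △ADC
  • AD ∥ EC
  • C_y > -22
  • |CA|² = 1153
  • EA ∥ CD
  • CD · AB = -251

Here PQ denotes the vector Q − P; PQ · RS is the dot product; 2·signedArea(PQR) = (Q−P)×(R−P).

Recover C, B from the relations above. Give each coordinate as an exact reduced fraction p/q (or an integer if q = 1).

B = (20/3, -17/3)
C = (12, -21)

1. C_x = 12  [EA ∥ CD ∩ AD ∥ EC]
2. C_y = -21  [EA ∥ CD ∩ AD ∥ EC]
   → C = (12, -21)
3. B_x = 20/3  [B is the centroid of △ADC]
4. B_y = -17/3  [B is the centroid of △ADC]
   → B = (20/3, -17/3)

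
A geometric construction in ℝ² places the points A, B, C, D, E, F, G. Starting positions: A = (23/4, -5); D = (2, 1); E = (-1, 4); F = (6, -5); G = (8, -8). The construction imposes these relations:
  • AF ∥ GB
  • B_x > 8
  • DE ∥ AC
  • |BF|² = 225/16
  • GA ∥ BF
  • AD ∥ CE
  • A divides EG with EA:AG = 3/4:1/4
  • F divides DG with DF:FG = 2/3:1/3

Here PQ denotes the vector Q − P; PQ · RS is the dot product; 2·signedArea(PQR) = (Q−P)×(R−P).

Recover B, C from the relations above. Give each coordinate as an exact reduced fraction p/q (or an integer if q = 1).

B = (33/4, -8)
C = (11/4, -2)

1. B_x = 33/4  [GA ∥ BF ∩ AF ∥ GB]
2. B_y = -8  [GA ∥ BF ∩ AF ∥ GB]
   → B = (33/4, -8)
3. C_x = 11/4  [AD ∥ CE ∩ DE ∥ AC]
4. C_y = -2  [AD ∥ CE ∩ DE ∥ AC]
   → C = (11/4, -2)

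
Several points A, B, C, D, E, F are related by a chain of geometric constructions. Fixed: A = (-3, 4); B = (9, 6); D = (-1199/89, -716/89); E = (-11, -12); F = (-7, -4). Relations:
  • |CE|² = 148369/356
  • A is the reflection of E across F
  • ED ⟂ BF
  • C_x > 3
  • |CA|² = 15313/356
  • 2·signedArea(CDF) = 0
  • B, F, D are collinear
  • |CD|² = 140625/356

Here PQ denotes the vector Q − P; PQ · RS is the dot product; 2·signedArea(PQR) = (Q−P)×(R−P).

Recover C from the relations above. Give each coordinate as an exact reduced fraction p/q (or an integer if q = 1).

1. C_x = 301/89  [line -360/89·x + 576/89·y + -216/89 = 0 ∩ |CE|² = 148369/356]
2. C_y = 443/178  [line -360/89·x + 576/89·y + -216/89 = 0 ∩ |CE|² = 148369/356]
   → C = (301/89, 443/178)

C = (301/89, 443/178)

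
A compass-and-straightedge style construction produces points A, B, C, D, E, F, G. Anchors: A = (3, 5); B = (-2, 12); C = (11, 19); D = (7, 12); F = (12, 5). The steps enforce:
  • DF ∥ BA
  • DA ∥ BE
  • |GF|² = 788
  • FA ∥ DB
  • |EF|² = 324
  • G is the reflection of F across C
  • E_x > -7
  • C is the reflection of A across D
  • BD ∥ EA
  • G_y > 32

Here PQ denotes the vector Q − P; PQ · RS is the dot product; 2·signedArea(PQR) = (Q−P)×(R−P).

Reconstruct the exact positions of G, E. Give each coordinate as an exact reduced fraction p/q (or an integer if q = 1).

1. G_x = 10  [G is the reflection of F across C]
2. G_y = 33  [G is the reflection of F across C]
   → G = (10, 33)
3. E_x = -6  [BD ∥ EA ∩ DA ∥ BE]
4. E_y = 5  [BD ∥ EA ∩ DA ∥ BE]
   → E = (-6, 5)

E = (-6, 5)
G = (10, 33)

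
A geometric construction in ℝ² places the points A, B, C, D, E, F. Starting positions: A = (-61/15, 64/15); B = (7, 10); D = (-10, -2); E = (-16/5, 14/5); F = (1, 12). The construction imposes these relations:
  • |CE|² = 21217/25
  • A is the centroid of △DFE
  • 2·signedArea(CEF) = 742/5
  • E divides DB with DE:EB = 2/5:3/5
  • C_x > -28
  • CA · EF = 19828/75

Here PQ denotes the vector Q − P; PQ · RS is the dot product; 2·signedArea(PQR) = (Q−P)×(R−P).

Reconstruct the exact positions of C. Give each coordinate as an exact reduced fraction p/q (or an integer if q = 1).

C = (-27, -14)

1. C_x = -27  [CA · EF = 19828/75 ∩ 2·signedArea(CEF) = 742/5]
2. C_y = -14  [CA · EF = 19828/75 ∩ 2·signedArea(CEF) = 742/5]
   → C = (-27, -14)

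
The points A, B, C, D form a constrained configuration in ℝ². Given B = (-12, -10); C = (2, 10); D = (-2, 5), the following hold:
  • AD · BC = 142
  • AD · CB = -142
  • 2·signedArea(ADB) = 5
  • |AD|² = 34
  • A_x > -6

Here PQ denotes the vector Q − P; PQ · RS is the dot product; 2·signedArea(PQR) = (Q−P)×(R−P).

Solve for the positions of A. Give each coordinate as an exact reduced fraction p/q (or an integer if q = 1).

A = (-5, 0)

1. A_x = -5  [AD · BC = 142 ∩ 2·signedArea(ADB) = 5]
2. A_y = 0  [AD · BC = 142 ∩ 2·signedArea(ADB) = 5]
   → A = (-5, 0)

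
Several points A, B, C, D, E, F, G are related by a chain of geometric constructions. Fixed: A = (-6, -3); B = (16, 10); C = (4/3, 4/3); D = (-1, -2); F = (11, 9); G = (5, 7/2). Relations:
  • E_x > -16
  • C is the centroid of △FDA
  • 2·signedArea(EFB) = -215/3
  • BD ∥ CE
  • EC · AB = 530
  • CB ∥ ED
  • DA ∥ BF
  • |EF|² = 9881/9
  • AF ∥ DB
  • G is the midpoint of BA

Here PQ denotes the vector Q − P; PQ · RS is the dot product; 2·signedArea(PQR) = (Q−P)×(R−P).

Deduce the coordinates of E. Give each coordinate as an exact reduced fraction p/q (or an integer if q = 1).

1. E_x = -47/3  [CB ∥ ED ∩ BD ∥ CE]
2. E_y = -32/3  [CB ∥ ED ∩ BD ∥ CE]
   → E = (-47/3, -32/3)

E = (-47/3, -32/3)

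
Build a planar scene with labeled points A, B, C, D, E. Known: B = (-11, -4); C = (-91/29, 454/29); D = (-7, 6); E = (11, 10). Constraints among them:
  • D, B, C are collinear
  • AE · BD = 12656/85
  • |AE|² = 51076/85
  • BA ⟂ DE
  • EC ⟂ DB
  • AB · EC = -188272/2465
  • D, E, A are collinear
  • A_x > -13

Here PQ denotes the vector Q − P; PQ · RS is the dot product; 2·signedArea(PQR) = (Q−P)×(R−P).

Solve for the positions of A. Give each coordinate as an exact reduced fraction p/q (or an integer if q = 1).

1. A_x = -1099/85  [D, E, A are collinear ∩ BA ⟂ DE]
2. A_y = 398/85  [D, E, A are collinear ∩ BA ⟂ DE]
   → A = (-1099/85, 398/85)

A = (-1099/85, 398/85)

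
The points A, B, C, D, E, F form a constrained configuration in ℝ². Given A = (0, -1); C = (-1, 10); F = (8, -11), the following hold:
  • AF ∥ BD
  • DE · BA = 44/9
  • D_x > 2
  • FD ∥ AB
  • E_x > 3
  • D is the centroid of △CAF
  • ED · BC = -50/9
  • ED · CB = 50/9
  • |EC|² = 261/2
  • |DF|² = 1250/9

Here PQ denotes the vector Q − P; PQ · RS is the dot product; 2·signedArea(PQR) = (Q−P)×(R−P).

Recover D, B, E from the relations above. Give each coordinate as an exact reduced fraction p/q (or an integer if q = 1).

1. D_x = 7/3  [D is the centroid of △CAF]
2. D_y = -2/3  [D is the centroid of △CAF]
   → D = (7/3, -2/3)
3. B_x = -17/3  [AF ∥ BD ∩ FD ∥ AB]
4. B_y = 28/3  [AF ∥ BD ∩ FD ∥ AB]
   → B = (-17/3, 28/3)
5. E_x = 7/2  [ED · BC = -50/9 ∩ DE · BA = 44/9]
6. E_y = -1/2  [ED · BC = -50/9 ∩ DE · BA = 44/9]
   → E = (7/2, -1/2)

B = (-17/3, 28/3)
D = (7/3, -2/3)
E = (7/2, -1/2)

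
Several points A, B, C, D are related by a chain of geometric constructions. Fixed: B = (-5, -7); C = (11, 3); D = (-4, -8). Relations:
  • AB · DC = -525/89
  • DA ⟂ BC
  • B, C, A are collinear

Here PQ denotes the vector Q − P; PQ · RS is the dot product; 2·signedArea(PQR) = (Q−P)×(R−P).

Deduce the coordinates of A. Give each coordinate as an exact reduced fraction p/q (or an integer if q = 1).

1. A_x = -421/89  [B, C, A are collinear ∩ DA ⟂ BC]
2. A_y = -608/89  [B, C, A are collinear ∩ DA ⟂ BC]
   → A = (-421/89, -608/89)

A = (-421/89, -608/89)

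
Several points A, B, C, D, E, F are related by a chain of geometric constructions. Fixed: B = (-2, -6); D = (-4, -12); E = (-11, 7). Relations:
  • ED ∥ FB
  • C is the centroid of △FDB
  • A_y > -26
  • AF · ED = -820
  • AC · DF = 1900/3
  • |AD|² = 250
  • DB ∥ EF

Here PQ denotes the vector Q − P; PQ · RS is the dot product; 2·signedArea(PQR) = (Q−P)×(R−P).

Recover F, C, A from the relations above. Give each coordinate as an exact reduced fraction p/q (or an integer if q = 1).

A = (5, -25)
C = (-5, -5/3)
F = (-9, 13)

1. F_x = -9  [ED ∥ FB ∩ DB ∥ EF]
2. F_y = 13  [ED ∥ FB ∩ DB ∥ EF]
   → F = (-9, 13)
3. C_x = -5  [C is the centroid of △FDB]
4. C_y = -5/3  [C is the centroid of △FDB]
   → C = (-5, -5/3)
5. A_x = 5  [AF · ED = -820 ∩ AC · DF = 1900/3]
6. A_y = -25  [AF · ED = -820 ∩ AC · DF = 1900/3]
   → A = (5, -25)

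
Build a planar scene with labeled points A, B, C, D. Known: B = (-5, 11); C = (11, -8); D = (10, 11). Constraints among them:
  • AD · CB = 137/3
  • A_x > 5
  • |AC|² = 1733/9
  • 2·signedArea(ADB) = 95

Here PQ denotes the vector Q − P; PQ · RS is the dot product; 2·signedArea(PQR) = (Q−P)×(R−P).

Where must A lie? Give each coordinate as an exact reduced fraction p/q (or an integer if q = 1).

A = (16/3, 14/3)

1. A_x = 16/3  [2·signedArea(ADB) = 95 ∩ AD · CB = 137/3]
2. A_y = 14/3  [2·signedArea(ADB) = 95 ∩ AD · CB = 137/3]
   → A = (16/3, 14/3)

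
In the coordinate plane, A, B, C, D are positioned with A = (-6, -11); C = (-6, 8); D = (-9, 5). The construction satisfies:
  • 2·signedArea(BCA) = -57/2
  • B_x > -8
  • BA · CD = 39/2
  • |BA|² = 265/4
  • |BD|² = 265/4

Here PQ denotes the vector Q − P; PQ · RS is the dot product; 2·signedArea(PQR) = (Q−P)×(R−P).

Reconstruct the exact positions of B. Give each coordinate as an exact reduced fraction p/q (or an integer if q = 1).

B = (-15/2, -3)

1. B_x = -15/2  [2·signedArea(BCA) = -57/2 ∩ BA · CD = 39/2]
2. B_y = -3  [2·signedArea(BCA) = -57/2 ∩ BA · CD = 39/2]
   → B = (-15/2, -3)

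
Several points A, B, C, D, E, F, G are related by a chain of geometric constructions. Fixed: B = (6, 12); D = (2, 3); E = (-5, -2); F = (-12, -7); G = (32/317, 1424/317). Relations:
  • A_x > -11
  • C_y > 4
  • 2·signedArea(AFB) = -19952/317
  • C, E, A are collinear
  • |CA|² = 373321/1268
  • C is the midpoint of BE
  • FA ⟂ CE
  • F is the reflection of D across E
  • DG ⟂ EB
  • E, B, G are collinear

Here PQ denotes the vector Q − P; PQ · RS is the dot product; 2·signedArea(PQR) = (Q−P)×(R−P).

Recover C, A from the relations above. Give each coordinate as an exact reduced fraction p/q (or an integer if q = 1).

1. C_x = 1/2  [C is the midpoint of BE]
2. C_y = 5  [C is the midpoint of BE]
   → C = (1/2, 5)
3. A_x = -3202/317  [C, E, A are collinear ∩ FA ⟂ CE]
4. A_y = -2692/317  [C, E, A are collinear ∩ FA ⟂ CE]
   → A = (-3202/317, -2692/317)

A = (-3202/317, -2692/317)
C = (1/2, 5)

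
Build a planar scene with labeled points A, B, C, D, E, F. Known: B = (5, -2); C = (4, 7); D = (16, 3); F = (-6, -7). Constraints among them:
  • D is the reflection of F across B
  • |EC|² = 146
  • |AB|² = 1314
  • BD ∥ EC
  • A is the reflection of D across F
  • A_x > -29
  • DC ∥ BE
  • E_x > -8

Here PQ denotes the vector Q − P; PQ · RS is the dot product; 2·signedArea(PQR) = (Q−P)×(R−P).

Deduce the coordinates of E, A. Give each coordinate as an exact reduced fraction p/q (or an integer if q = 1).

1. E_x = -7  [BD ∥ EC ∩ DC ∥ BE]
2. E_y = 2  [BD ∥ EC ∩ DC ∥ BE]
   → E = (-7, 2)
3. A_x = -28  [A is the reflection of D across F]
4. A_y = -17  [A is the reflection of D across F]
   → A = (-28, -17)

A = (-28, -17)
E = (-7, 2)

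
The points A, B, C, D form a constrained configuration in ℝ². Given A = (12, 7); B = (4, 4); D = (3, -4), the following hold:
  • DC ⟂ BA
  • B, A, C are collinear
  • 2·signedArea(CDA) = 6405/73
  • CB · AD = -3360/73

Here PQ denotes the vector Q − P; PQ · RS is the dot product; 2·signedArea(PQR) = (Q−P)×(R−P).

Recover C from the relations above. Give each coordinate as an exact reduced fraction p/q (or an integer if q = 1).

C = (36/73, 196/73)

1. C_x = 36/73  [B, A, C are collinear ∩ DC ⟂ BA]
2. C_y = 196/73  [B, A, C are collinear ∩ DC ⟂ BA]
   → C = (36/73, 196/73)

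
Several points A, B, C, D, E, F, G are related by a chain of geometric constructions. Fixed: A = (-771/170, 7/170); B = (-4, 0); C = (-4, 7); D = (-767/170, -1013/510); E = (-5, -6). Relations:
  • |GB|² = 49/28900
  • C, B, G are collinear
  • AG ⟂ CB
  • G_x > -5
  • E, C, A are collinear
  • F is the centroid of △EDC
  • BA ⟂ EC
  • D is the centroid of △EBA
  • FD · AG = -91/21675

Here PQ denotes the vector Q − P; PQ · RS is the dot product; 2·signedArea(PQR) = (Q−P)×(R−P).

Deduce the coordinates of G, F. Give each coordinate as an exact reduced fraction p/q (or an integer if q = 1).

1. G_x = -4  [C, B, G are collinear ∩ AG ⟂ CB]
2. G_y = 7/170  [C, B, G are collinear ∩ AG ⟂ CB]
   → G = (-4, 7/170)
3. F_x = -2297/510  [F is the centroid of △EDC]
4. F_y = -503/1530  [F is the centroid of △EDC]
   → F = (-2297/510, -503/1530)

F = (-2297/510, -503/1530)
G = (-4, 7/170)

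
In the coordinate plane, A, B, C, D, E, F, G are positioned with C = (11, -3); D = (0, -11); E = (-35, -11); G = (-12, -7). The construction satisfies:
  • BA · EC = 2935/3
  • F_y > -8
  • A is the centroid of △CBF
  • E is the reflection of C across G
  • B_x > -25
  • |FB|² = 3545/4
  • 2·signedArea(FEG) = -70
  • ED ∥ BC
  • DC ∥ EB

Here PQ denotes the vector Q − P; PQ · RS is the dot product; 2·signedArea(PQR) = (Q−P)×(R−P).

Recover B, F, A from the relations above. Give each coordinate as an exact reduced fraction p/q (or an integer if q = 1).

A = (-5/2, -13/3)
B = (-24, -3)
F = (11/2, -7)

1. B_x = -24  [ED ∥ BC ∩ DC ∥ EB]
2. B_y = -3  [ED ∥ BC ∩ DC ∥ EB]
   → B = (-24, -3)
3. F_x = 11/2  [line -4·x + 23·y + 183 = 0 ∩ |FB|² = 3545/4]
4. F_y = -7  [line -4·x + 23·y + 183 = 0 ∩ |FB|² = 3545/4]
   → F = (11/2, -7)
5. A_x = -5/2  [A is the centroid of △CBF]
6. A_y = -13/3  [A is the centroid of △CBF]
   → A = (-5/2, -13/3)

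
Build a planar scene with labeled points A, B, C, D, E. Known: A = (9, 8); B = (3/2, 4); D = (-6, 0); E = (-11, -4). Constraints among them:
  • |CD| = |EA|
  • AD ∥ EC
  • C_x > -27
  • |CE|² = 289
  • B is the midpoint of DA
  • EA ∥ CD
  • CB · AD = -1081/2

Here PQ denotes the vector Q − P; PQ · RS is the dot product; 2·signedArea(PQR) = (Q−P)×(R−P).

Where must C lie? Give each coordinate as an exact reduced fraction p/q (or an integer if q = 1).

1. C_x = -26  [EA ∥ CD ∩ AD ∥ EC]
2. C_y = -12  [EA ∥ CD ∩ AD ∥ EC]
   → C = (-26, -12)

C = (-26, -12)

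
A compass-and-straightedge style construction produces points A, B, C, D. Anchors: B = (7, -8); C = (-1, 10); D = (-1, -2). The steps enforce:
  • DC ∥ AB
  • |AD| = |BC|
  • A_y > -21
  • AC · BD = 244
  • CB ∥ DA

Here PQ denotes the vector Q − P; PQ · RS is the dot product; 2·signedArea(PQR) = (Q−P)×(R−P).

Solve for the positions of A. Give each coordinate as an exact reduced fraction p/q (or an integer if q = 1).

A = (7, -20)

1. A_x = 7  [DC ∥ AB ∩ CB ∥ DA]
2. A_y = -20  [DC ∥ AB ∩ CB ∥ DA]
   → A = (7, -20)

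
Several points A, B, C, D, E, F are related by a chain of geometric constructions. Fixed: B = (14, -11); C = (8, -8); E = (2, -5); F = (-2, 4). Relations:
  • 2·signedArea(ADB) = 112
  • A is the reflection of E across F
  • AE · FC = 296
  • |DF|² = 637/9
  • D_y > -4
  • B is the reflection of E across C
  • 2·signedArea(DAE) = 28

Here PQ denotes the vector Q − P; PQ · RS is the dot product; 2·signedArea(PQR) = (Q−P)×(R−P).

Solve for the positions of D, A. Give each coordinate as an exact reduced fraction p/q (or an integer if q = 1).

A = (-6, 13)
D = (8/3, -3)

1. A_x = -6  [A is the reflection of E across F]
2. A_y = 13  [A is the reflection of E across F]
   → A = (-6, 13)
3. D_x = 8/3  [2·signedArea(DAE) = 28 ∩ 2·signedArea(ADB) = 112]
4. D_y = -3  [2·signedArea(DAE) = 28 ∩ 2·signedArea(ADB) = 112]
   → D = (8/3, -3)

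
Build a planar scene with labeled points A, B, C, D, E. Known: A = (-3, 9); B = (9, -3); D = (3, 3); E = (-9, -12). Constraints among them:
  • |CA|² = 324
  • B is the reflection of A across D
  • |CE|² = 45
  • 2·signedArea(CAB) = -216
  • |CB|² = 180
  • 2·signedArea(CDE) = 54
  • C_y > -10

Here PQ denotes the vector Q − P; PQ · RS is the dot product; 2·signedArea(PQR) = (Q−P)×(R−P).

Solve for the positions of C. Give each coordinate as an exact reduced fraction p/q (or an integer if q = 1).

C = (-3, -9)

1. C_x = -3  [2·signedArea(CAB) = -216 ∩ 2·signedArea(CDE) = 54]
2. C_y = -9  [2·signedArea(CAB) = -216 ∩ 2·signedArea(CDE) = 54]
   → C = (-3, -9)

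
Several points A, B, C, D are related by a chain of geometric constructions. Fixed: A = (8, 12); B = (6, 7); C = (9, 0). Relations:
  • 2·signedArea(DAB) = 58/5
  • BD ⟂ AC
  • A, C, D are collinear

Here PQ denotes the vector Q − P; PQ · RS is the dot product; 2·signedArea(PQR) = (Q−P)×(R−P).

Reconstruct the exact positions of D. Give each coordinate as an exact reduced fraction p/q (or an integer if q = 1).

1. D_x = 42/5  [A, C, D are collinear ∩ BD ⟂ AC]
2. D_y = 36/5  [A, C, D are collinear ∩ BD ⟂ AC]
   → D = (42/5, 36/5)

D = (42/5, 36/5)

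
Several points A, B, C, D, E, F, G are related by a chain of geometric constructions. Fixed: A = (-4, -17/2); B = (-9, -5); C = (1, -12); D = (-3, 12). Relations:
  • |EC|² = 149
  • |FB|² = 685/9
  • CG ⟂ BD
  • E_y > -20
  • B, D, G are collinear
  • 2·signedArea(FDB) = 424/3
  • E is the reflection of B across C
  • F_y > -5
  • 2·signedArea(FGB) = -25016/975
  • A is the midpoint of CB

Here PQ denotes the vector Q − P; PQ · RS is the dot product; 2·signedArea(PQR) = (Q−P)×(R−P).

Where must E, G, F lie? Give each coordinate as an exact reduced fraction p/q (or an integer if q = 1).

E = (11, -19)
F = (-1/3, -4)
G = (-3279/325, -2628/325)

1. E_x = 11  [E is the reflection of B across C]
2. E_y = -19  [E is the reflection of B across C]
   → E = (11, -19)
3. G_x = -3279/325  [B, D, G are collinear ∩ CG ⟂ BD]
4. G_y = -2628/325  [B, D, G are collinear ∩ CG ⟂ BD]
   → G = (-3279/325, -2628/325)
5. F_x = -1/3  [line 17·x + -6·y + -55/3 = 0 ∩ |FB|² = 685/9]
6. F_y = -4  [line 17·x + -6·y + -55/3 = 0 ∩ |FB|² = 685/9]
   → F = (-1/3, -4)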